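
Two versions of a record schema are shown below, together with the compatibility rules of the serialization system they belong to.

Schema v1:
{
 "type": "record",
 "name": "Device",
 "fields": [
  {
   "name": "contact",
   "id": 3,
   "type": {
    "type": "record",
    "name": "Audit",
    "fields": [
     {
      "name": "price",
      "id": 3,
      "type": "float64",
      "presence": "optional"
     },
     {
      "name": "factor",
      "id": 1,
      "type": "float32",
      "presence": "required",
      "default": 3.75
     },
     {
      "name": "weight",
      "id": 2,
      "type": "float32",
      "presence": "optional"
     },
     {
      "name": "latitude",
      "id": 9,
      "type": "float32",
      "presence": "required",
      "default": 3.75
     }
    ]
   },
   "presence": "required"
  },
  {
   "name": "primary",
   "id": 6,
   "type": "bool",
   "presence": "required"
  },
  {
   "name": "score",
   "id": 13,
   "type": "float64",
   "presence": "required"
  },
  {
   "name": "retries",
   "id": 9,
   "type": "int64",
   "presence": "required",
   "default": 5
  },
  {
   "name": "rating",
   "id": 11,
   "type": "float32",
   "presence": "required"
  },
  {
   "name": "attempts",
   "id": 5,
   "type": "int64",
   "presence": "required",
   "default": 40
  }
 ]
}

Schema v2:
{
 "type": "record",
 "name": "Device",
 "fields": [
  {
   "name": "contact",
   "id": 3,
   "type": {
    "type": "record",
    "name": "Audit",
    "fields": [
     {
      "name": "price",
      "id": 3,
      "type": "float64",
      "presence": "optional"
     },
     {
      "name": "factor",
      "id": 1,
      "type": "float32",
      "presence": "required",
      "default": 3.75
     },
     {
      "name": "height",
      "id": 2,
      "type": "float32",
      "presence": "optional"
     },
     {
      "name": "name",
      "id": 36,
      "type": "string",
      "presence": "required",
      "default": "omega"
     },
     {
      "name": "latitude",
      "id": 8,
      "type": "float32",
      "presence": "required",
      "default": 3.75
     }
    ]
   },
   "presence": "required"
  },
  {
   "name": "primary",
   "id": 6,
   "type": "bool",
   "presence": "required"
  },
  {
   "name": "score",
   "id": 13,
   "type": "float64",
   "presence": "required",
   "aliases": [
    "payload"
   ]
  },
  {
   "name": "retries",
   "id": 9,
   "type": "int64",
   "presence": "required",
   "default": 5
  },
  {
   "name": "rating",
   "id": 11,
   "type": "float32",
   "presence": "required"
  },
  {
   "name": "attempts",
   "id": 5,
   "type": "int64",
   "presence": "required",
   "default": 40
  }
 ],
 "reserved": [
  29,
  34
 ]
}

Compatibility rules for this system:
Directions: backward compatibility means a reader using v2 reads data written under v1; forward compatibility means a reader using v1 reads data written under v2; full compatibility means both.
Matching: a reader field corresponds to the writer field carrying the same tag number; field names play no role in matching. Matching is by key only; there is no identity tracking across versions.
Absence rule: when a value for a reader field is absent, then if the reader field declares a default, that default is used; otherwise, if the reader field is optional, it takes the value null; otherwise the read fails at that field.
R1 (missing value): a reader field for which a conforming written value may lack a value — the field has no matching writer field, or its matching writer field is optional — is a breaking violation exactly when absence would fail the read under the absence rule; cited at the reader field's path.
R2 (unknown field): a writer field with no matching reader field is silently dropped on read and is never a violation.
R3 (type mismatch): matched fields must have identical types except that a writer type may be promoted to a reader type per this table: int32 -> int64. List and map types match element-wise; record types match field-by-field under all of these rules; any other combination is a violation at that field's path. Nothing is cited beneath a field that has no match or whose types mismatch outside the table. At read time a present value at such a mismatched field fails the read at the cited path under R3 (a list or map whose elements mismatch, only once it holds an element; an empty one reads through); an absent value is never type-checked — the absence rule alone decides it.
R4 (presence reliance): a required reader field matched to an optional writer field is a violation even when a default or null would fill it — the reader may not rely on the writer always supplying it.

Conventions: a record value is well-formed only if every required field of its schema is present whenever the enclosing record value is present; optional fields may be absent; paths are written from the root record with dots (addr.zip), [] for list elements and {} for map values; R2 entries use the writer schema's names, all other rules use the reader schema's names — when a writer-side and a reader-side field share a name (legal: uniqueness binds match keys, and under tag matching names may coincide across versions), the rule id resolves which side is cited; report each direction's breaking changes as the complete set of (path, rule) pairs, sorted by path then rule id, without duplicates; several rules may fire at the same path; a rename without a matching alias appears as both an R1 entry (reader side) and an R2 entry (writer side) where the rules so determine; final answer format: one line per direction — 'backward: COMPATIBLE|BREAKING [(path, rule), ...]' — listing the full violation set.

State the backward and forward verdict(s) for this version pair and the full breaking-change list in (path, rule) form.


the writer's type comes first in each Device pair
checking backward for Device: reader v2 against writer v1:
  contact: paired with writer contact (Audit -> Audit; writer required)
  primary: paired with writer primary (bool -> bool; writer required)
  score: paired with writer score (float64 -> float64; writer required)
  retries: paired with writer retries (int64 -> int64; writer required)
  rating: paired with writer rating (float32 -> float32; writer required)
  attempts: paired with writer attempts (int64 -> int64; writer required)
  contact.price: paired with writer contact.price (float64 -> float64; writer optional)
  contact.factor: paired with writer contact.factor (float32 -> float32; writer required)
  contact.height: paired with writer contact.weight (float32 -> float32; writer optional)
  contact.name: no writer-side match
  contact.latitude: no writer-side match
  writer contact.latitude: unknown to reader
  nothing fires on Device: backward is COMPATIBLE
checking forward for Device: reader v1 against writer v2:
  contact: paired with writer contact (Audit -> Audit; writer required)
  primary: paired with writer primary (bool -> bool; writer required)
  score: paired with writer score (float64 -> float64; writer required)
  retries: paired with writer retries (int64 -> int64; writer required)
  rating: paired with writer rating (float32 -> float32; writer required)
  attempts: paired with writer attempts (int64 -> int64; writer required)
  contact.price: paired with writer contact.price (float64 -> float64; writer optional)
  contact.factor: paired with writer contact.factor (float32 -> float32; writer required)
  contact.weight: paired with writer contact.height (float32 -> float32; writer optional)
  contact.latitude: no writer-side match
  writer contact.name: unknown to reader
  writer contact.latitude: unknown to reader
  nothing fires on Device: forward is COMPATIBLE

backward: COMPATIBLE []; forward: COMPATIBLE []


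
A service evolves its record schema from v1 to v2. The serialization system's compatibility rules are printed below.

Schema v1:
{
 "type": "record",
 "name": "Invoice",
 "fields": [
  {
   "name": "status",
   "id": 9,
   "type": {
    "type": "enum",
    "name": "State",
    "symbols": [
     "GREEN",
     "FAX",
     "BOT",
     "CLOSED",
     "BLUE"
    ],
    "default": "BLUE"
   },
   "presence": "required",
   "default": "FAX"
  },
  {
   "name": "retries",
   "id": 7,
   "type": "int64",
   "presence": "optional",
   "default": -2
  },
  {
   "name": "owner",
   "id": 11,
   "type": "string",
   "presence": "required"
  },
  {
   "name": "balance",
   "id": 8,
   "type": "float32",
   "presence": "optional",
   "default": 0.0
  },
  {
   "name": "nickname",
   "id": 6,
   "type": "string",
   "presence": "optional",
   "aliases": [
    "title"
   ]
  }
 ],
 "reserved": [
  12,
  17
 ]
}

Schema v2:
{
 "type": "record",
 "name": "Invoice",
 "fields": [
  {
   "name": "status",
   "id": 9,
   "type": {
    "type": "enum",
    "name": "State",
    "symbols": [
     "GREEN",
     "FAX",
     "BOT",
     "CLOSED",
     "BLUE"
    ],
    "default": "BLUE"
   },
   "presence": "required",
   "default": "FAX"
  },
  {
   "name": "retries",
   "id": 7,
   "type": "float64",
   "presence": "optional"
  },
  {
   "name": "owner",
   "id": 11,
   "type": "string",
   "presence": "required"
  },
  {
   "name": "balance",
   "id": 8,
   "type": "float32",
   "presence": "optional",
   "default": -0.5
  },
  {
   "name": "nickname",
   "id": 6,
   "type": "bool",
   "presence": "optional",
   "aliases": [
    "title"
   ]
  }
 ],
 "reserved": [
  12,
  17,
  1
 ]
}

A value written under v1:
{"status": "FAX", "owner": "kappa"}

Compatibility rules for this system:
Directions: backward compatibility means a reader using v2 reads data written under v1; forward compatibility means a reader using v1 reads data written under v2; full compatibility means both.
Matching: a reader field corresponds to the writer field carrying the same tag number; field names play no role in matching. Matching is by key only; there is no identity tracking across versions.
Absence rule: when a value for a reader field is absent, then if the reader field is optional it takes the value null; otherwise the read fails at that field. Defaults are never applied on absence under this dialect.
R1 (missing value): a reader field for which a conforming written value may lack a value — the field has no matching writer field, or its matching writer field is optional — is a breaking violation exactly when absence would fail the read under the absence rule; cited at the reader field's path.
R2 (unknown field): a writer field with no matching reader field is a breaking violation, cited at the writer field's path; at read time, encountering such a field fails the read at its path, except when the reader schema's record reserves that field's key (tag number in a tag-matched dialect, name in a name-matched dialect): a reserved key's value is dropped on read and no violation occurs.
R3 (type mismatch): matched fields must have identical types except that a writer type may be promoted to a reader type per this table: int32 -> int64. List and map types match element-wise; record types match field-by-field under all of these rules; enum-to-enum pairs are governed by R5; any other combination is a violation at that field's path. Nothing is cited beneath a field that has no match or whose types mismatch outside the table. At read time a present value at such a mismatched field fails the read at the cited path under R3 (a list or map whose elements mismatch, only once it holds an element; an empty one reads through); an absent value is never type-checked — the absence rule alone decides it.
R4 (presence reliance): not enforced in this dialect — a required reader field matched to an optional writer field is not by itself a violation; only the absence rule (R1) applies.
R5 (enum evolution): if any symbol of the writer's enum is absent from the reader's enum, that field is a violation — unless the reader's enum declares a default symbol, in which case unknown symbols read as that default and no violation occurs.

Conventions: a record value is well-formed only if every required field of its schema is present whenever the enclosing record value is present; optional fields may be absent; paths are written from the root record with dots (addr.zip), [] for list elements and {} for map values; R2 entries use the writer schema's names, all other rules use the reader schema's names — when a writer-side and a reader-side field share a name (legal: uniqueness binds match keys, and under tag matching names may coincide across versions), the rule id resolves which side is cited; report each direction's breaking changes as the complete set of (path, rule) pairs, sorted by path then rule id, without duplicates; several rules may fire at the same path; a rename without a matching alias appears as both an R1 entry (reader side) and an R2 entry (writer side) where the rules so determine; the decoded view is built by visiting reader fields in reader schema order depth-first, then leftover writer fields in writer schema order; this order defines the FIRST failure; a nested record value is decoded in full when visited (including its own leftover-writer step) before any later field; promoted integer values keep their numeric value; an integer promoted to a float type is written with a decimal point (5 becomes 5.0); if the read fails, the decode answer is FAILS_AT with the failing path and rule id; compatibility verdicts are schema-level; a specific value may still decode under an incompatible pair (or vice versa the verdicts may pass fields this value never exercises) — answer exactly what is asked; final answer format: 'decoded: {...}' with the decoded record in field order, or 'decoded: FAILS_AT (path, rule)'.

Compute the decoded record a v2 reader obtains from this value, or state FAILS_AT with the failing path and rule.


decoded: {"status": "FAX", "retries": null, "owner": "kappa", "balance": null, "nickname": null}

in Invoice below, arrows point writer -> reader
decoding the Invoice value with the v2 reader:
  status := "FAX"
  retries := null (missing; optional => null)
  owner := "kappa"
  balance := null (missing; optional => null)
  nickname := null (missing; optional => null)
  => decoded: {"status": "FAX", "retries": null, "owner": "kappa", "balance": null, "nickname": null}
ruling out the remaining Invoice differences:
  field balance in record Invoice: default set to -0.5 -> no rule fires on it and the decoded Invoice view is identical with or without it
  field nickname in record Invoice: type string changed to bool -> a verdict-level change on Invoice — the shown value reads the same
  field retries in record Invoice: type int64 changed to float64 (its default is dropped) -> a verdict-level change on Invoice — the shown value reads the same


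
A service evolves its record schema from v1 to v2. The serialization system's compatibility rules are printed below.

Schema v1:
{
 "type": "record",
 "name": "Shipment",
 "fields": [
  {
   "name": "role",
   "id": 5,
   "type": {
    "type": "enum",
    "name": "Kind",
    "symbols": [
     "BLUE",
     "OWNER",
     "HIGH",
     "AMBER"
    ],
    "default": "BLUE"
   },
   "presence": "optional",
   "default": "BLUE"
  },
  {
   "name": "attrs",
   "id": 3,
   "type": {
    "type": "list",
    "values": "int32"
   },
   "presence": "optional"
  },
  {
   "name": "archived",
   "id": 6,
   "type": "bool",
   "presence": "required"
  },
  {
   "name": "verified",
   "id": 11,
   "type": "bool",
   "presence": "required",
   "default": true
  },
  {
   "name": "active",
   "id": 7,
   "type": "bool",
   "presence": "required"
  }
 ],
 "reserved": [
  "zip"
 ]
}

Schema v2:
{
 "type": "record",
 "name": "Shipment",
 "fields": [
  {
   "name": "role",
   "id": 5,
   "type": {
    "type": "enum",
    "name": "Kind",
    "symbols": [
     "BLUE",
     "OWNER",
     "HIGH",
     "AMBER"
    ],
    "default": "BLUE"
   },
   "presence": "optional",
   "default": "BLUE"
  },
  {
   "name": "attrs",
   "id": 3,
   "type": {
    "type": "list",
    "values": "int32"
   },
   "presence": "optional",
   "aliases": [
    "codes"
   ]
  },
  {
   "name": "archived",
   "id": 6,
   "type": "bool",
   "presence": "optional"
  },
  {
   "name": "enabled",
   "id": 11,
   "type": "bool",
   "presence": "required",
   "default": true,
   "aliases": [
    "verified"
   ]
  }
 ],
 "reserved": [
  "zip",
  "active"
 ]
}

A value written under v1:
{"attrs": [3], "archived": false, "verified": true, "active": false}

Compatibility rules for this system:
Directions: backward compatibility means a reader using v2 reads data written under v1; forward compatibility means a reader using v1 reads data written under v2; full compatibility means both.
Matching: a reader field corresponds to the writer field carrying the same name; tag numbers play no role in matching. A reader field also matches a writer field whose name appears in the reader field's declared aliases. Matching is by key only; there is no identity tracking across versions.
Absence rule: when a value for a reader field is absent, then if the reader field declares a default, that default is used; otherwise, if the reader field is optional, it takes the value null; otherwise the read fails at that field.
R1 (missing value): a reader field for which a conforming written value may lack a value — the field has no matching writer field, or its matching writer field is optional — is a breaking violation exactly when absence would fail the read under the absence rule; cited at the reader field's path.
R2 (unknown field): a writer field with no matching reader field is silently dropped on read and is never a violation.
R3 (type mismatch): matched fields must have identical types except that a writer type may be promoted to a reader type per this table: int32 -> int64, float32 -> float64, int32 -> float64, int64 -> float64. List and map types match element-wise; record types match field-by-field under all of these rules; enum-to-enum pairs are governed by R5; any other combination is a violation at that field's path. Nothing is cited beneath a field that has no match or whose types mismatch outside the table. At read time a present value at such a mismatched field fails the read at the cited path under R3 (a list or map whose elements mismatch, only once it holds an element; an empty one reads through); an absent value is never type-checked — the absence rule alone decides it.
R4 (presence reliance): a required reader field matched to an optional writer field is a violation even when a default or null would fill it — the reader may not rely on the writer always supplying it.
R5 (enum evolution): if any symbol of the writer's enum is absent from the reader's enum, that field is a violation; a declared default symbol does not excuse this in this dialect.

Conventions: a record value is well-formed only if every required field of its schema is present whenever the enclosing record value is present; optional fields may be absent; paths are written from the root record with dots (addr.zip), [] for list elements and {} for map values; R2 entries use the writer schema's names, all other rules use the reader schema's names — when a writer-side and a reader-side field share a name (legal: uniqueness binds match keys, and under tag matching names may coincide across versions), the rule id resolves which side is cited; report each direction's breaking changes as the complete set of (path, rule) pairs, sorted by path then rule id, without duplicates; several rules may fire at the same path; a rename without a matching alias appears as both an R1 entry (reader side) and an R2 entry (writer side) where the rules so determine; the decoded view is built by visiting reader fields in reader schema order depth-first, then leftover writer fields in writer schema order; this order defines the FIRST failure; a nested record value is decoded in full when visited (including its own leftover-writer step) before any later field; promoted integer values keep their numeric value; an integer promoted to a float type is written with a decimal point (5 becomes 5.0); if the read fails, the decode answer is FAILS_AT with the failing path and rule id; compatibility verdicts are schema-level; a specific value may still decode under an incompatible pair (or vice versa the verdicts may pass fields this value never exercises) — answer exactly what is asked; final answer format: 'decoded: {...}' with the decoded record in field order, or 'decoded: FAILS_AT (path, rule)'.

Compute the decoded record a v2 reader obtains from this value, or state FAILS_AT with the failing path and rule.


the writer's type comes first in each Shipment pair
decode walk for Shipment under reader schema v2:
  role := "BLUE" (no value, default fills)
  attrs := [3]
  archived := false
  enabled := true (from writer verified)
  writer active: unmatched, discarded
  => decoded: {"role": "BLUE", "attrs": [3], "archived": false, "enabled": true}
the rest of the Shipment diff is inert for this question:
  field archived in record Shipment: required changed to optional -> matters for Shipment compatibility verdicts, not for this value's decode

decoded: {"role": "BLUE", "attrs": [3], "archived": false, "enabled": true}


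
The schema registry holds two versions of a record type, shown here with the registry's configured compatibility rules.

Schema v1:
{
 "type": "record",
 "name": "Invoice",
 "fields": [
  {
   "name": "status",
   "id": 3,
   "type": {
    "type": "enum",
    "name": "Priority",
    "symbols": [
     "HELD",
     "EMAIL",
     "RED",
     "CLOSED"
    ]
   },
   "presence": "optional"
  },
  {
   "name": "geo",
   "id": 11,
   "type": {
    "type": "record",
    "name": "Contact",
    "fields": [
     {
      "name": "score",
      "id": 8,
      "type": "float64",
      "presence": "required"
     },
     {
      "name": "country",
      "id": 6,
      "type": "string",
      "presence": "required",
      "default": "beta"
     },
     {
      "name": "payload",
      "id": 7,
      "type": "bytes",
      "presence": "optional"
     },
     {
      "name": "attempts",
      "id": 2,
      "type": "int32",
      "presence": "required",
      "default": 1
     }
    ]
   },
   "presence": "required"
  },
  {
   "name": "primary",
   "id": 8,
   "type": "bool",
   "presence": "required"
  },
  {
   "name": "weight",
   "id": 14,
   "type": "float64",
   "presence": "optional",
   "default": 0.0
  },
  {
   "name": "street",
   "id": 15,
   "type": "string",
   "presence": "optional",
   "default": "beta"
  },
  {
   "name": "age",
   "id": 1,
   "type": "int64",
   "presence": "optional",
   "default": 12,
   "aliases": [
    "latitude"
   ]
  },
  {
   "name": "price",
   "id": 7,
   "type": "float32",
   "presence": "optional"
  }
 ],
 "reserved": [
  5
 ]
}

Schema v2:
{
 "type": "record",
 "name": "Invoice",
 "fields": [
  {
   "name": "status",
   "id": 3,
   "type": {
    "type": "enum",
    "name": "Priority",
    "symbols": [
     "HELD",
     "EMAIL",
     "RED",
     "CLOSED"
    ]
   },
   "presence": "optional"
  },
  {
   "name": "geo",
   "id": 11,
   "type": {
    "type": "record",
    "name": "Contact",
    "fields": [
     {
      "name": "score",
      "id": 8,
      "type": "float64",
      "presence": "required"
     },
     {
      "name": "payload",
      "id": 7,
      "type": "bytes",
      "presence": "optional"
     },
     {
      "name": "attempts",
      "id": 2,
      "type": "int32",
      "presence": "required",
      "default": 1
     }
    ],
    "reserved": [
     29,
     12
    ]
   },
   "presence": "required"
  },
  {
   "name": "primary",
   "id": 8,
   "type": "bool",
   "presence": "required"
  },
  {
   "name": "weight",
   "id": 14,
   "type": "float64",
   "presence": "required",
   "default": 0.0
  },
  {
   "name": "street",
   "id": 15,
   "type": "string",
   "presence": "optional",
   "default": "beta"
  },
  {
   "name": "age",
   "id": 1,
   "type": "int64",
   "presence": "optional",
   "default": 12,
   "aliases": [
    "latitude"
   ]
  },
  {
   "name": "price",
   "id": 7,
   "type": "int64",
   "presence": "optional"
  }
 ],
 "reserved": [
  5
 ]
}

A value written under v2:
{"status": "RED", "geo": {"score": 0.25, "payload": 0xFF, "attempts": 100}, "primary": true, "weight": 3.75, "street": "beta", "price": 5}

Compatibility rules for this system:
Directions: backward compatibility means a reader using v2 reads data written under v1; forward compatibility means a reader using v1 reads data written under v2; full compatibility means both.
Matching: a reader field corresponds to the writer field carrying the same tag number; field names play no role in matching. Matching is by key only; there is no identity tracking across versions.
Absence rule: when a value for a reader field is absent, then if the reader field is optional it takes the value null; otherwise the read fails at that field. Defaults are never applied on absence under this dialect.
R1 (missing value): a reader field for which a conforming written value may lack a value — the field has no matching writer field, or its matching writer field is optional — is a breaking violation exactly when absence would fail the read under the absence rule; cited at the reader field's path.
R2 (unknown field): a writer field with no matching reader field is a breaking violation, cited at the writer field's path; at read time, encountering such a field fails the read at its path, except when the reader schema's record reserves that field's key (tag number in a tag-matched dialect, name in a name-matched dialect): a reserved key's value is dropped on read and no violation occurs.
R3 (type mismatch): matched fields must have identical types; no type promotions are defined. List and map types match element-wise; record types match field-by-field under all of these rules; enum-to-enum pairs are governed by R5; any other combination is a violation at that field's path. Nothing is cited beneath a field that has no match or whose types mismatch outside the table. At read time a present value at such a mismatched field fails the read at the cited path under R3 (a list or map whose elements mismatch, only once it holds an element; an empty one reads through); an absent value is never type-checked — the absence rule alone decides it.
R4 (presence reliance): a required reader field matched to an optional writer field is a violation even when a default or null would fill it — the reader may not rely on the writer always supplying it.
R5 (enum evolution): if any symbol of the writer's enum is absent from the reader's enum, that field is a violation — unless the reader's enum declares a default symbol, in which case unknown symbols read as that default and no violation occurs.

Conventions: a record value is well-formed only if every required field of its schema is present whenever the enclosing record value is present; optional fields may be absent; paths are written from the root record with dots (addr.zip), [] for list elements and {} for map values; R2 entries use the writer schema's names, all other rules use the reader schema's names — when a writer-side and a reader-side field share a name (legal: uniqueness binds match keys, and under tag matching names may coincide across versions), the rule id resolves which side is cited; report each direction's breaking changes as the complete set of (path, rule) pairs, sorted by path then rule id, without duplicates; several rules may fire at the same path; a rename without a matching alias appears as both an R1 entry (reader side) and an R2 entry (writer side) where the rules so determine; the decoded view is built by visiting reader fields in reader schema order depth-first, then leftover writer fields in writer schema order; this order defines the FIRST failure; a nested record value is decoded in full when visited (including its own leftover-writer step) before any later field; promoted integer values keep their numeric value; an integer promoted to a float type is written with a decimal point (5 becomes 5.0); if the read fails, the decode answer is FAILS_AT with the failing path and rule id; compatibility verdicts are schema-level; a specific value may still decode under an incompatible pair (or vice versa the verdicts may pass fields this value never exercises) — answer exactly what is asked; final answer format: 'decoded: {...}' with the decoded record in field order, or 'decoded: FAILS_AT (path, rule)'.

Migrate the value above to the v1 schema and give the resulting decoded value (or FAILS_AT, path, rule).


decoded: FAILS_AT (geo.country, R1)

in Invoice below, arrows point writer -> reader
decoding the Invoice value with the v1 reader:
  status := "RED"
  geo.score := 0.25
  read fails at geo.country under R1 (no fill)
  => FAILS_AT (geo.country, R1)
ruling out the remaining Invoice differences:
  field price in record Invoice: type float32 changed to int64 -> matters for Invoice compatibility verdicts, not for this value's decode
  field weight in record Invoice: optional changed to required -> matters for Invoice compatibility verdicts, not for this value's decode


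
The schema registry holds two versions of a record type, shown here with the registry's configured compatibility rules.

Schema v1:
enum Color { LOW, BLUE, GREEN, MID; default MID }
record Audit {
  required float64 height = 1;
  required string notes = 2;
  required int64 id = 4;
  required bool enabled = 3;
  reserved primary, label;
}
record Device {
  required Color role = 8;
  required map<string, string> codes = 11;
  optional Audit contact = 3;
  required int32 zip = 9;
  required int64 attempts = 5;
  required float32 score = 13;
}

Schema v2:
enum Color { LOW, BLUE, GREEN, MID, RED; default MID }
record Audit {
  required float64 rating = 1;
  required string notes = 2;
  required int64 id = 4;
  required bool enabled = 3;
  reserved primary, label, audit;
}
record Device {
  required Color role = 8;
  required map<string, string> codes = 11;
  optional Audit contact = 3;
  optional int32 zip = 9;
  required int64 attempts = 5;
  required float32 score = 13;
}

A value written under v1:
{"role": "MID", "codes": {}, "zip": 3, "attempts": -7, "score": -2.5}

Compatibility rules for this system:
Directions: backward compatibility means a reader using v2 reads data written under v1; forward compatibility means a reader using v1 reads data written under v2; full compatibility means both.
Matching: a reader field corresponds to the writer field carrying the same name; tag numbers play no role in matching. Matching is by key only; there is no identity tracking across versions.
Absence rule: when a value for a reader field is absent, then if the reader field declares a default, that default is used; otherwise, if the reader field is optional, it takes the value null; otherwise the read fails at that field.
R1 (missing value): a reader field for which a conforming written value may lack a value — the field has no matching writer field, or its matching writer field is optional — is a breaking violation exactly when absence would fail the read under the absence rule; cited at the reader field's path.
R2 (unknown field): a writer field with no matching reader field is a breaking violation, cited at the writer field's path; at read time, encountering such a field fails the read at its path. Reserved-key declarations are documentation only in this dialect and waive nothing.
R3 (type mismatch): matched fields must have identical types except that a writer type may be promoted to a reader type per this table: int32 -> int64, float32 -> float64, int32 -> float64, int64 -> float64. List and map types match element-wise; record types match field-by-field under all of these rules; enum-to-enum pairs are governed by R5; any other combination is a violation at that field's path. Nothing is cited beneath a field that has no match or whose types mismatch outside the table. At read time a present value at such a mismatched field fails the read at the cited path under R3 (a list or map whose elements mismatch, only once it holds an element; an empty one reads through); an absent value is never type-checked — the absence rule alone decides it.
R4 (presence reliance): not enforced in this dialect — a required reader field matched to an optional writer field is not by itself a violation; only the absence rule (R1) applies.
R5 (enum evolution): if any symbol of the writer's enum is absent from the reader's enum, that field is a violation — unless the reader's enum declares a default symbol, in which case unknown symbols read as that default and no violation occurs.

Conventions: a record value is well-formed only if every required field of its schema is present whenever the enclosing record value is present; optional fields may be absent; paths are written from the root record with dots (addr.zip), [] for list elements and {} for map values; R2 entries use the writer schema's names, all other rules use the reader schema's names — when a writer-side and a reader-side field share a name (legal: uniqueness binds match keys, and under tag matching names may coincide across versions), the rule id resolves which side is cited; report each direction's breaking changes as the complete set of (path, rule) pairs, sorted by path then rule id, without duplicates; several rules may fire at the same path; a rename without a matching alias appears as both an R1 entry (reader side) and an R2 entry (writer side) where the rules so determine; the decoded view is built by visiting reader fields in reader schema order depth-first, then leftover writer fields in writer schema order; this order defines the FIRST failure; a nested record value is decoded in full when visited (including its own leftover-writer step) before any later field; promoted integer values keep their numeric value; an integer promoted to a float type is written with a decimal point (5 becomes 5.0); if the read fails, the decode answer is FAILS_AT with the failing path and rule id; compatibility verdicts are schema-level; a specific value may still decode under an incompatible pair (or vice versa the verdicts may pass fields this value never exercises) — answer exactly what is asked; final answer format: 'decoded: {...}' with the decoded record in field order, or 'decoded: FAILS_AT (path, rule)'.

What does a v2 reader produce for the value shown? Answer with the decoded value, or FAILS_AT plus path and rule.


the writer's type comes first in each Device pair
migrating the Device value to v2:
  role := "MID"
  codes := {}
  contact := null (not supplied -> null)
  zip := 3
  attempts := -7
  score := -2.5
  => decoded: {"role": "MID", "codes": {}, "contact": null, "zip": 3, "attempts": -7, "score": -2.5}
the other Device changes do not affect what is asked:
  enum Color (field role in record Device): symbol RED added -> triggers nothing under the printed rules; the Device answer is the same either way
  field zip in record Device: required changed to optional -> shifts the Device verdicts, not this decode
  renamed field height to rating in record Audit -> shifts the Device verdicts, not this decode

decoded: {"role": "MID", "codes": {}, "contact": null, "zip": 3, "attempts": -7, "score": -2.5}


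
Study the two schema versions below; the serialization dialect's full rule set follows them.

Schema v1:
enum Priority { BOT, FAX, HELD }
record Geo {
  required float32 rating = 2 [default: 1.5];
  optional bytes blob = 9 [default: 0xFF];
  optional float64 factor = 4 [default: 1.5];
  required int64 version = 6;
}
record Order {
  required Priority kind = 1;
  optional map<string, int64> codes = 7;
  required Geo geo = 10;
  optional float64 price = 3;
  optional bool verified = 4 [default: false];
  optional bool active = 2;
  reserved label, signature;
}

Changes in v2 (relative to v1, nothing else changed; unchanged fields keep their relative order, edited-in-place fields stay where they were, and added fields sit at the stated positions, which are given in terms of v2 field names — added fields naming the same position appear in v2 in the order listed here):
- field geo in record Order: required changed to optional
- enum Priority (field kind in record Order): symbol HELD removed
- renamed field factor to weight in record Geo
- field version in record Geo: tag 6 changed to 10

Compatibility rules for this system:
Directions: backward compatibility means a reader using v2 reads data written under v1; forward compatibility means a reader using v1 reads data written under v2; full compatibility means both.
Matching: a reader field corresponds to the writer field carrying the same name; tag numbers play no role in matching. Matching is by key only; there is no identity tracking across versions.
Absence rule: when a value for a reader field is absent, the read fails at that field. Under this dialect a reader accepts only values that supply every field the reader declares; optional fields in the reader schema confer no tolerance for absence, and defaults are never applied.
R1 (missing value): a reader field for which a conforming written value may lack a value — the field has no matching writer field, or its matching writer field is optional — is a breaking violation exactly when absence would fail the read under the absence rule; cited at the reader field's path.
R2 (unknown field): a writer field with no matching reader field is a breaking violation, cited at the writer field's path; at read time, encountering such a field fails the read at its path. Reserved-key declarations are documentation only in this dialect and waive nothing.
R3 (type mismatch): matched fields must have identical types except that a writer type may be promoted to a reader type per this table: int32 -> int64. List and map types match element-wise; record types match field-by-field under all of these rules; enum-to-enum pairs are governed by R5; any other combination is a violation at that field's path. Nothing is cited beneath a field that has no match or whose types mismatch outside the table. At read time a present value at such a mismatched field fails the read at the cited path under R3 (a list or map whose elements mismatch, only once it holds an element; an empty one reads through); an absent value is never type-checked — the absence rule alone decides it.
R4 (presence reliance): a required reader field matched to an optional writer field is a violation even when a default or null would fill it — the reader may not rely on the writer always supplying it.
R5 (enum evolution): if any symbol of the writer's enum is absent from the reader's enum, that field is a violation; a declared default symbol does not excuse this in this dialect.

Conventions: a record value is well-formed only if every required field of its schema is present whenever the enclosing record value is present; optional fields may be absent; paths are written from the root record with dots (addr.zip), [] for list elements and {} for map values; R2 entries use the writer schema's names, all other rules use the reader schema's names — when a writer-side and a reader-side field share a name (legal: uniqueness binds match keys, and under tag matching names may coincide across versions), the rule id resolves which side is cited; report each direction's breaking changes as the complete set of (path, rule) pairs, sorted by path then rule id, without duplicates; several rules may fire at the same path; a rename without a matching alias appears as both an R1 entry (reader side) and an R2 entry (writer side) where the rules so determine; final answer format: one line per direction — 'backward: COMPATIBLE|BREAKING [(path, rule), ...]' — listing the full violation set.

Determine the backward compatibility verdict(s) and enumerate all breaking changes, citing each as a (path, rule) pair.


backward: BREAKING [(active, R1), (codes, R1), (geo.blob, R1), (geo.factor, R2), (geo.weight, R1), (kind, R5), (price, R1), (verified, R1)]

arrows below run writer -> reader for Order
backward analysis of Order with v2 as reader and v1 as writer:
  kind: paired with writer kind (Priority -> Priority; writer required)
  codes: paired with writer codes (map<string, int64> -> map<string, int64>; writer optional)
  geo: paired with writer geo (Geo -> Geo; writer required)
  price: paired with writer price (float64 -> float64; writer optional)
  verified: paired with writer verified (bool -> bool; writer optional)
  active: paired with writer active (bool -> bool; writer optional)
  geo.rating: paired with writer geo.rating (float32 -> float32; writer required)
  geo.blob: paired with writer geo.blob (bytes -> bytes; writer optional)
  geo.weight has no writer counterpart
  geo.version: paired with writer geo.version (int64 -> int64; writer required)
  writer field geo.factor has no reader counterpart
  violation R1 at active
  violation R1 at codes
  violation R1 at geo.blob
  violation R2 at geo.factor
  violation R1 at geo.weight
  violation R5 at kind
  violation R1 at price
  violation R1 at verified
  => backward verdict for Order: BREAKING, 8 violation(s)
ruling out the remaining Order differences:
  field geo in record Order: required changed to optional -> its effect on Order is confined to the forward direction, not asked
  field version in record Geo: tag 6 changed to 10 -> triggers nothing under Order's printed rules — same verdict
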